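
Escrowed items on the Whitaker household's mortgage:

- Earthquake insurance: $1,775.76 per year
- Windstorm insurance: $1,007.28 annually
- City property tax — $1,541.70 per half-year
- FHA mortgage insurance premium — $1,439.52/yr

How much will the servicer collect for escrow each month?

$608.83

Earthquake insurance: $1,775.76 per year
Windstorm insurance: $1,007.28 per year
City property tax: $1,541.70 × 2 = $3,083.40 per year
FHA mortgage insurance premium: $1,439.52 per year
Total annual escrow = $1,775.76 + $1,007.28 + $3,083.40 + $1,439.52 = $7,305.96
Per month = $7,305.96 / 12 = $608.83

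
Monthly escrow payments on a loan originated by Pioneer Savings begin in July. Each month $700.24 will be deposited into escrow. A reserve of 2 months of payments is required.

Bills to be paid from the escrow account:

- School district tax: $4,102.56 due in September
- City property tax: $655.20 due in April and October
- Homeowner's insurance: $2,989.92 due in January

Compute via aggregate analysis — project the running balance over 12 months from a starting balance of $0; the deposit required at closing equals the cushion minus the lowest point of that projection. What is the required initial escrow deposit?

$4,246.48

Cushion = 2 × $700.24 = $1,400.48
Trial balance (start $0, +$700.24 each month, − disbursements):
  Jul: +$700.24 → $700.24
  Aug: +$700.24 → $1,400.48
  Sep: +$700.24 − $4,102.56 → -$2,001.84
  Oct: +$700.24 − $655.20 → -$1,956.80
  Nov: +$700.24 → -$1,256.56
  Dec: +$700.24 → -$556.32
  Jan: +$700.24 − $2,989.92 → -$2,846.00
  Feb: +$700.24 → -$2,145.76
  Mar: +$700.24 → -$1,445.52
  Apr: +$700.24 − $655.20 → -$1,400.48
  May: +$700.24 → -$700.24
  Jun: +$700.24 → $0.00
Lowest trial balance = -$2,846.00 (Jan)
Initial deposit = cushion − low point = $1,400.48 − (-$2,846.00) = $4,246.48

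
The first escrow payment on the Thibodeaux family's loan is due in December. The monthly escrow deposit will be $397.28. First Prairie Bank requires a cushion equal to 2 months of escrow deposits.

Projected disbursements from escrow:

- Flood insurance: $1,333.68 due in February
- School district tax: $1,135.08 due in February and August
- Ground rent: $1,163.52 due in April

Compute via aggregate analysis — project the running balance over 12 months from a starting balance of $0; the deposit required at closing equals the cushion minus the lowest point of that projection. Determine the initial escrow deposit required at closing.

Cushion = 2 × $397.28 = $794.56
Trial balance (start $0, +$397.28 each month, − disbursements):
  Dec: +$397.28 → $397.28
  Jan: +$397.28 → $794.56
  Feb: +$397.28 − $2,468.76 → -$1,276.92
  Mar: +$397.28 → -$879.64
  Apr: +$397.28 − $1,163.52 → -$1,645.88
  May: +$397.28 → -$1,248.60
  Jun: +$397.28 → -$851.32
  Jul: +$397.28 → -$454.04
  Aug: +$397.28 − $1,135.08 → -$1,191.84
  Sep: +$397.28 → -$794.56
  Oct: +$397.28 → -$397.28
  Nov: +$397.28 → $0.00
Lowest trial balance = -$1,645.88 (Apr)
Initial deposit = cushion − low point = $794.56 − (-$1,645.88) = $2,440.44

$2,440.44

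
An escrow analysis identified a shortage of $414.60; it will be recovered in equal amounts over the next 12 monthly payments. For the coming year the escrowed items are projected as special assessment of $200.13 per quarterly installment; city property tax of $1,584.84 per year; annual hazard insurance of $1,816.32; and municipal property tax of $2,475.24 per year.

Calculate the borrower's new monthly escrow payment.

Special assessment — $200.13 × 4 = $800.52/yr
City property tax — $1,584.84/yr
Hazard insurance — $1,816.32/yr
Municipal property tax — $2,475.24/yr
Total per year = $800.52 + $1,584.84 + $1,816.32 + $2,475.24 = $6,676.92
Per month = $6,676.92 / 12 = $556.41
Shortage spread = $414.60 / 12 = $34.55/mo
New monthly escrow = $556.41 + $34.55 = $590.96

$590.96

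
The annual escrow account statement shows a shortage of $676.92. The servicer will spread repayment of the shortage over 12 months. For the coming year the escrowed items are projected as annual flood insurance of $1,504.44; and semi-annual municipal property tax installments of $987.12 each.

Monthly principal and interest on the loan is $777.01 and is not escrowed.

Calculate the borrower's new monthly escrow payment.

Flood insurance — $1,504.44 annually
Municipal property tax — $987.12 × 2 = $1,974.24 annually
Combined annual = $1,504.44 + $1,974.24 = $3,478.68
Per month = $3,478.68 ÷ 12 = $289.89
Monthly shortage recovery: $676.92 ÷ 12 = $56.41
New monthly escrow = $289.89 + $56.41 = $346.30

$346.30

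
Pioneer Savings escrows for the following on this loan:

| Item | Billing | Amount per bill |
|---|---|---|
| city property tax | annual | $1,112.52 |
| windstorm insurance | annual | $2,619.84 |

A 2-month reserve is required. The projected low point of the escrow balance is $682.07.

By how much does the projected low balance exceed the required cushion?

City property tax = $1,112.52 per year
Windstorm insurance = $2,619.84 per year
Annual escrow total = $3,732.36
Base monthly escrow = $3,732.36 / 12 = $311.03
Cushion = 2 × $311.03 = $622.06
Excess over cushion: $682.07 − $622.06 = $60.01

$60.01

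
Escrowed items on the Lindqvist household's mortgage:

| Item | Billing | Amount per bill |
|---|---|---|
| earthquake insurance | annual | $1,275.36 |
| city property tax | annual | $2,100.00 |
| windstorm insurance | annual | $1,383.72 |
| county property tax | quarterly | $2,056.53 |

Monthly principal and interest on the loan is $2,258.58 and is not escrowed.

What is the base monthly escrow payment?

Earthquake insurance — $1,275.36 per year
City property tax — $2,100.00 per year
Windstorm insurance — $1,383.72 per year
County property tax — $2,056.53 × 4 = $8,226.12 per year
Total annual escrow = $12,985.20
Monthly = $12,985.20 ÷ 12 = $1,082.10

$1,082.10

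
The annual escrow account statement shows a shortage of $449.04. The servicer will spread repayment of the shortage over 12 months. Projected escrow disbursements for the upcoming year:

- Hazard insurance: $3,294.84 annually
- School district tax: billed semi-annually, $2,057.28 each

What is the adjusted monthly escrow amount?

Hazard insurance: $3,294.84
School district tax: $2,057.28 × 2 = $4,114.56
Combined annual = $7,409.40
Per month = $7,409.40 ÷ 12 = $617.45
Shortage per month = $449.04 ÷ 12 = $37.42
New monthly escrow = $617.45 + $37.42 = $654.87

$654.87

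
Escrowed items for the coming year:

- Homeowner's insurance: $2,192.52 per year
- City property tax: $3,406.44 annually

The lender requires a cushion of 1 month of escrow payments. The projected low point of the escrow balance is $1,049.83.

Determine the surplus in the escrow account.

$583.25

Homeowner's insurance = $2,192.52
City property tax = $3,406.44
Yearly total = $5,598.96
Monthly = $5,598.96 / 12 = $466.58
Required cushion = 1 × $466.58 = $466.58
Excess over cushion: $1,049.83 − $466.58 = $583.25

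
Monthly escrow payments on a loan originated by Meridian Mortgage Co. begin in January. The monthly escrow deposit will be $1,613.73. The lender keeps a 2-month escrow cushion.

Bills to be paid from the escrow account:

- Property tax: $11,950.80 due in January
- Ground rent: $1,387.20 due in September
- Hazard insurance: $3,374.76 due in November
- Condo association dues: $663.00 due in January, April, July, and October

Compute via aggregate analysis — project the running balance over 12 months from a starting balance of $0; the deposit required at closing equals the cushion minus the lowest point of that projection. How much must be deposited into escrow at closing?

$14,227.53

Cushion = 2 × $1,613.73 = $3,227.46
Trial balance (start $0, +$1,613.73 each month, − disbursements):
  Jan: +$1,613.73 − $12,613.80 → -$11,000.07
  Feb: +$1,613.73 → -$9,386.34
  Mar: +$1,613.73 → -$7,772.61
  Apr: +$1,613.73 − $663.00 → -$6,821.88
  May: +$1,613.73 → -$5,208.15
  Jun: +$1,613.73 → -$3,594.42
  Jul: +$1,613.73 − $663.00 → -$2,643.69
  Aug: +$1,613.73 → -$1,029.96
  Sep: +$1,613.73 − $1,387.20 → -$803.43
  Oct: +$1,613.73 − $663.00 → $147.30
  Nov: +$1,613.73 − $3,374.76 → -$1,613.73
  Dec: +$1,613.73 → $0.00
Lowest trial balance = -$11,000.07 (Jan)
Initial deposit = cushion − low point = $3,227.46 − (-$11,000.07) = $14,227.53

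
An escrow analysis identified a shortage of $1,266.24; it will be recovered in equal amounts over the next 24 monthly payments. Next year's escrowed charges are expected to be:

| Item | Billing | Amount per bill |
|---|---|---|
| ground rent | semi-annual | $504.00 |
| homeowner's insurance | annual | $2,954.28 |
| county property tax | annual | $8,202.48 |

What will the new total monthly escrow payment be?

$1,066.49

Ground rent = $504.00 × 2 = $1,008.00/yr
Homeowner's insurance = $2,954.28/yr
County property tax = $8,202.48/yr
Yearly total = $1,008.00 + $2,954.28 + $8,202.48 = $12,164.76
Monthly escrow = $12,164.76 / 12 = $1,013.73
Shortage spread = $1,266.24 ÷ 24 = $52.76/mo
Adjusted monthly = $1,013.73 + $52.76 = $1,066.49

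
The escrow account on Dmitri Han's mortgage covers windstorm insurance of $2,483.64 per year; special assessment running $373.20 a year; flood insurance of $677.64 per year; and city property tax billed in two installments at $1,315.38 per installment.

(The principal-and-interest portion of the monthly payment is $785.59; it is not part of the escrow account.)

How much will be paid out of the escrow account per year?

Windstorm insurance: $2,483.64 per year
Special assessment: $373.20 per year
Flood insurance: $677.64 per year
City property tax: $1,315.38 × 2 = $2,630.76 per year
Annual escrow total = $6,165.24

$6,165.24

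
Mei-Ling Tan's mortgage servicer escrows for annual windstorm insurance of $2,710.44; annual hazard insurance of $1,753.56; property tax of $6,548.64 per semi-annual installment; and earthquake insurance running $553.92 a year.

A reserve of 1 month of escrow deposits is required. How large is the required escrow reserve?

Windstorm insurance: $2,710.44/yr
Hazard insurance: $1,753.56/yr
Property tax: $6,548.64 × 2 = $13,097.28/yr
Earthquake insurance: $553.92/yr
Combined annual = $18,115.20
Monthly escrow = $18,115.20 / 12 = $1,509.60
Cushion = 1 × $1,509.60 = $1,509.60

$1,509.60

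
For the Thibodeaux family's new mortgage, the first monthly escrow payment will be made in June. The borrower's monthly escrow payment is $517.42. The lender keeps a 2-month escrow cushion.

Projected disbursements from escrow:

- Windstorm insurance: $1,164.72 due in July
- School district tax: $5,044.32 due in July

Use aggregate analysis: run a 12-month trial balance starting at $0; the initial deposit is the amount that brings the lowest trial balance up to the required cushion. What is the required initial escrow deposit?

$6,209.04

Cushion = 2 × $517.42 = $1,034.84
Trial balance (start $0, +$517.42 each month, − disbursements):
  Jun: +$517.42 → $517.42
  Jul: +$517.42 − $6,209.04 → -$5,174.20
  Aug: +$517.42 → -$4,656.78
  Sep: +$517.42 → -$4,139.36
  Oct: +$517.42 → -$3,621.94
  Nov: +$517.42 → -$3,104.52
  Dec: +$517.42 → -$2,587.10
  Jan: +$517.42 → -$2,069.68
  Feb: +$517.42 → -$1,552.26
  Mar: +$517.42 → -$1,034.84
  Apr: +$517.42 → -$517.42
  May: +$517.42 → $0.00
Lowest trial balance = -$5,174.20 (Jul)
Initial deposit = cushion − low point = $1,034.84 − (-$5,174.20) = $6,209.04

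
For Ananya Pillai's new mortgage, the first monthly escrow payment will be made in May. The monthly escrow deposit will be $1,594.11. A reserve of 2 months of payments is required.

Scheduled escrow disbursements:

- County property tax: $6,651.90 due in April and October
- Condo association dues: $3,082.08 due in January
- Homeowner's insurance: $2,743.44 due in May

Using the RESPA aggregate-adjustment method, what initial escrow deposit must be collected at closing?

Cushion = 2 × $1,594.11 = $3,188.22
Trial balance (start $0, +$1,594.11 each month, − disbursements):
  May: +$1,594.11 − $2,743.44 → -$1,149.33
  Jun: +$1,594.11 → $444.78
  Jul: +$1,594.11 → $2,038.89
  Aug: +$1,594.11 → $3,633.00
  Sep: +$1,594.11 → $5,227.11
  Oct: +$1,594.11 − $6,651.90 → $169.32
  Nov: +$1,594.11 → $1,763.43
  Dec: +$1,594.11 → $3,357.54
  Jan: +$1,594.11 − $3,082.08 → $1,869.57
  Feb: +$1,594.11 → $3,463.68
  Mar: +$1,594.11 → $5,057.79
  Apr: +$1,594.11 − $6,651.90 → $0.00
Lowest trial balance = -$1,149.33 (May)
Initial deposit = cushion − low point = $3,188.22 − (-$1,149.33) = $4,337.55

$4,337.55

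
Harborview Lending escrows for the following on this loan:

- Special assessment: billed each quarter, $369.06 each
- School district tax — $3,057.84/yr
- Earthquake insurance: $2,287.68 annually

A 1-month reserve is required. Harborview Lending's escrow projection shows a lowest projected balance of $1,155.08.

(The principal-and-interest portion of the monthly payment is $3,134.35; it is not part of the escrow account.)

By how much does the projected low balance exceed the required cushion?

$586.60

Special assessment = $369.06 × 4 = $1,476.24/yr
School district tax = $3,057.84/yr
Earthquake insurance = $2,287.68/yr
Combined annual = $1,476.24 + $3,057.84 + $2,287.68 = $6,821.76
Base monthly escrow = $6,821.76 / 12 = $568.48
Cushion = 1 × $568.48 = $568.48
Surplus = $1,155.08 − $568.48 = $586.60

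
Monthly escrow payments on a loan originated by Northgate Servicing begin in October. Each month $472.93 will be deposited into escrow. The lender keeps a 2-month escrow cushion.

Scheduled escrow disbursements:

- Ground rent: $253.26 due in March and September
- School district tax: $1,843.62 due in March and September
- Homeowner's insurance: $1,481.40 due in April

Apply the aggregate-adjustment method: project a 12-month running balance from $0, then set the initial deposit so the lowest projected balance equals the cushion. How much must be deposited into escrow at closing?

$1,213.63

Cushion = 2 × $472.93 = $945.86
Trial balance (start $0, +$472.93 each month, − disbursements):
  Oct: +$472.93 → $472.93
  Nov: +$472.93 → $945.86
  Dec: +$472.93 → $1,418.79
  Jan: +$472.93 → $1,891.72
  Feb: +$472.93 → $2,364.65
  Mar: +$472.93 − $2,096.88 → $740.70
  Apr: +$472.93 − $1,481.40 → -$267.77
  May: +$472.93 → $205.16
  Jun: +$472.93 → $678.09
  Jul: +$472.93 → $1,151.02
  Aug: +$472.93 → $1,623.95
  Sep: +$472.93 − $2,096.88 → $0.00
Lowest trial balance = -$267.77 (Apr)
Initial deposit = cushion − low point = $945.86 − (-$267.77) = $1,213.63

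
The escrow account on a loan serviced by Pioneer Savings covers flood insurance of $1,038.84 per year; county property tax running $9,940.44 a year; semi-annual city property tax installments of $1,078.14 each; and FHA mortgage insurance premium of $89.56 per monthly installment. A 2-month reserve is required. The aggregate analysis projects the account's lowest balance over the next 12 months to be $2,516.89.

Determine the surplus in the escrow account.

$148.51

Flood insurance = $1,038.84 annually
County property tax = $9,940.44 annually
City property tax = $1,078.14 × 2 = $2,156.28 annually
FHA mortgage insurance premium = $89.56 × 12 = $1,074.72 annually
Total annual escrow = $1,038.84 + $9,940.44 + $2,156.28 + $1,074.72 = $14,210.28
Monthly escrow = $14,210.28 / 12 = $1,184.19
Cushion = 2 × $1,184.19 = $2,368.38
Surplus = $2,516.89 − $2,368.38 = $148.51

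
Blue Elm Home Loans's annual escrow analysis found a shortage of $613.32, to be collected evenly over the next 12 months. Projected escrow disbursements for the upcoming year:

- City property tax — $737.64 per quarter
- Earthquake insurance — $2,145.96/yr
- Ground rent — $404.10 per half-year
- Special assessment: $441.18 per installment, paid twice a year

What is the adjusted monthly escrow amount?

City property tax: $737.64 × 4 = $2,950.56
Earthquake insurance: $2,145.96
Ground rent: $404.10 × 2 = $808.20
Special assessment: $441.18 × 2 = $882.36
Annual escrow total = $2,950.56 + $2,145.96 + $808.20 + $882.36 = $6,787.08
Base monthly escrow = $6,787.08 / 12 = $565.59
Shortage spread = $613.32 / 12 = $51.11/mo
Adjusted monthly = $565.59 + $51.11 = $616.70

$616.70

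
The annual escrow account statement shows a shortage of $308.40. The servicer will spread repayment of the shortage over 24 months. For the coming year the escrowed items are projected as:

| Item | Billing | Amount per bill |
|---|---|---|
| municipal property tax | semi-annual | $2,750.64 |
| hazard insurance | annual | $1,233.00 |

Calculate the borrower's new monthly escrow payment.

Municipal property tax = $2,750.64 × 2 = $5,501.28 per year
Hazard insurance = $1,233.00 per year
Total per year = $6,734.28
Monthly escrow = $6,734.28 ÷ 12 = $561.19
Monthly shortage recovery: $308.40 / 24 = $12.85
New monthly escrow = $561.19 + $12.85 = $574.04

$574.04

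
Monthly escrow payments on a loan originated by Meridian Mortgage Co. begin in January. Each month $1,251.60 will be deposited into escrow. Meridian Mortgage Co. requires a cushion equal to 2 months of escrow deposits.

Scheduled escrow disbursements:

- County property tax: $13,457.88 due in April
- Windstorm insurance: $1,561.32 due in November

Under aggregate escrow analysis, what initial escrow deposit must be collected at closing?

$10,954.68

Cushion = 2 × $1,251.60 = $2,503.20
Trial balance (start $0, +$1,251.60 each month, − disbursements):
  Jan: +$1,251.60 → $1,251.60
  Feb: +$1,251.60 → $2,503.20
  Mar: +$1,251.60 → $3,754.80
  Apr: +$1,251.60 − $13,457.88 → -$8,451.48
  May: +$1,251.60 → -$7,199.88
  Jun: +$1,251.60 → -$5,948.28
  Jul: +$1,251.60 → -$4,696.68
  Aug: +$1,251.60 → -$3,445.08
  Sep: +$1,251.60 → -$2,193.48
  Oct: +$1,251.60 → -$941.88
  Nov: +$1,251.60 − $1,561.32 → -$1,251.60
  Dec: +$1,251.60 → $0.00
Lowest trial balance = -$8,451.48 (Apr)
Initial deposit = cushion − low point = $2,503.20 − (-$8,451.48) = $10,954.68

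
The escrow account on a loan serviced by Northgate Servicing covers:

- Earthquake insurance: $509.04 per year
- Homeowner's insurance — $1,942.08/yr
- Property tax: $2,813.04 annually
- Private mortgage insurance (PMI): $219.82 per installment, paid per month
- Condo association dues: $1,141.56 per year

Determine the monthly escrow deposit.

$753.63

Earthquake insurance: $509.04 per year
Homeowner's insurance: $1,942.08 per year
Property tax: $2,813.04 per year
Private mortgage insurance (PMI): $219.82 × 12 = $2,637.84 per year
Condo association dues: $1,141.56 per year
Yearly total = $9,043.56
Monthly escrow = $9,043.56 / 12 = $753.63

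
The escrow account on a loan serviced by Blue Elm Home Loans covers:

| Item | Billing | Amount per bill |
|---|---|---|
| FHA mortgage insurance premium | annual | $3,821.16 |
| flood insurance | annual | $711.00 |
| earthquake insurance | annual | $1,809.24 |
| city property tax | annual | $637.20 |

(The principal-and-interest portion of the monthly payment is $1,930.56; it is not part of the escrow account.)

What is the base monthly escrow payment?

FHA mortgage insurance premium — $3,821.16/yr
Flood insurance — $711.00/yr
Earthquake insurance — $1,809.24/yr
City property tax — $637.20/yr
Total annual escrow = $3,821.16 + $711.00 + $1,809.24 + $637.20 = $6,978.60
Per month = $6,978.60 ÷ 12 = $581.55

$581.55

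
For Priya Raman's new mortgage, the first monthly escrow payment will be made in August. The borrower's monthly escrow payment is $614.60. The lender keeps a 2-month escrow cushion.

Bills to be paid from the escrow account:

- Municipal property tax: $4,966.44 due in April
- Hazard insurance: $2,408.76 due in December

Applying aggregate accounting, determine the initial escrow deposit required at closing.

$3,073.00

Cushion = 2 × $614.60 = $1,229.20
Trial balance (start $0, +$614.60 each month, − disbursements):
  Aug: +$614.60 → $614.60
  Sep: +$614.60 → $1,229.20
  Oct: +$614.60 → $1,843.80
  Nov: +$614.60 → $2,458.40
  Dec: +$614.60 − $2,408.76 → $664.24
  Jan: +$614.60 → $1,278.84
  Feb: +$614.60 → $1,893.44
  Mar: +$614.60 → $2,508.04
  Apr: +$614.60 − $4,966.44 → -$1,843.80
  May: +$614.60 → -$1,229.20
  Jun: +$614.60 → -$614.60
  Jul: +$614.60 → $0.00
Lowest trial balance = -$1,843.80 (Apr)
Initial deposit = cushion − low point = $1,229.20 − (-$1,843.80) = $3,073.00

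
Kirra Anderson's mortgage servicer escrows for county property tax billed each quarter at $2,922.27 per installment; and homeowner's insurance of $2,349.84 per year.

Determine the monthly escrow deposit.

County property tax: $2,922.27 × 4 = $11,689.08 per year
Homeowner's insurance: $2,349.84 per year
Annual escrow total = $11,689.08 + $2,349.84 = $14,038.92
Monthly escrow = $14,038.92 ÷ 12 = $1,169.91

$1,169.91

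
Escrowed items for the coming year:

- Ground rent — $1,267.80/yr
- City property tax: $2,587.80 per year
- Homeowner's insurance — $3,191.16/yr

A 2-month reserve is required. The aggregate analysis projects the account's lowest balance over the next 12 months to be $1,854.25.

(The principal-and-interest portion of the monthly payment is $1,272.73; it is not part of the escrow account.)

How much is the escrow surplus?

Ground rent: $1,267.80/yr
City property tax: $2,587.80/yr
Homeowner's insurance: $3,191.16/yr
Combined annual = $1,267.80 + $2,587.80 + $3,191.16 = $7,046.76
Per month = $7,046.76 / 12 = $587.23
Required reserve = 2 × $587.23 = $1,174.46
Surplus = $1,854.25 − $1,174.46 = $679.79

$679.79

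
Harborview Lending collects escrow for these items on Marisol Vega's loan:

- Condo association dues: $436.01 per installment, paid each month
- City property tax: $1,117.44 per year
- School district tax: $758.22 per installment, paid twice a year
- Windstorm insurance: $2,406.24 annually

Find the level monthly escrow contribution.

Condo association dues — $436.01 × 12 = $5,232.12
City property tax — $1,117.44
School district tax — $758.22 × 2 = $1,516.44
Windstorm insurance — $2,406.24
Total annual escrow = $5,232.12 + $1,117.44 + $1,516.44 + $2,406.24 = $10,272.24
Per month = $10,272.24 ÷ 12 = $856.02

$856.02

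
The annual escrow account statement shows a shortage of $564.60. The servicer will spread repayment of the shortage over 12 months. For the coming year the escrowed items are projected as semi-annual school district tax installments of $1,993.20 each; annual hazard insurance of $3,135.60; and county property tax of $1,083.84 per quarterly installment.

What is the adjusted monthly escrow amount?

School district tax = $1,993.20 × 2 = $3,986.40 annually
Hazard insurance = $3,135.60 annually
County property tax = $1,083.84 × 4 = $4,335.36 annually
Total annual escrow = $11,457.36
Monthly escrow = $11,457.36 ÷ 12 = $954.78
Monthly shortage recovery: $564.60 / 12 = $47.05
Adjusted monthly = $954.78 + $47.05 = $1,001.83

$1,001.83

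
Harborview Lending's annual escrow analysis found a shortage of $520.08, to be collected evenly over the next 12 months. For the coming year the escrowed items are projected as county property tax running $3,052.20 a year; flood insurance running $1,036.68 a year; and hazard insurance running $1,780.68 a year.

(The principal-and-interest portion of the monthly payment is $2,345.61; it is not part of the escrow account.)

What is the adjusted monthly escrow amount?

County property tax = $3,052.20 annually
Flood insurance = $1,036.68 annually
Hazard insurance = $1,780.68 annually
Yearly total = $3,052.20 + $1,036.68 + $1,780.68 = $5,869.56
Monthly = $5,869.56 / 12 = $489.13
Shortage spread = $520.08 ÷ 12 = $43.34/mo
New monthly escrow = $489.13 + $43.34 = $532.47

$532.47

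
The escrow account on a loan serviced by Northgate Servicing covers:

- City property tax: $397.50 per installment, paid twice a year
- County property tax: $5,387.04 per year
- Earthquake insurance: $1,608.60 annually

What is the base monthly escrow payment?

$649.22

City property tax = $397.50 × 2 = $795.00
County property tax = $5,387.04
Earthquake insurance = $1,608.60
Total per year = $7,790.64
Monthly = $7,790.64 ÷ 12 = $649.22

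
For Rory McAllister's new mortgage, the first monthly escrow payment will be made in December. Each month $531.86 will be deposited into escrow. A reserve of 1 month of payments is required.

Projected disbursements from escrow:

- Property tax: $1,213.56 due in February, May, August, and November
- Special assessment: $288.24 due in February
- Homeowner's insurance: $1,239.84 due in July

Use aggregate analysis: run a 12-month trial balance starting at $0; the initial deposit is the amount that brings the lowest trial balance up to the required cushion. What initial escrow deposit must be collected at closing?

$913.88

Cushion = 1 × $531.86 = $531.86
Trial balance (start $0, +$531.86 each month, − disbursements):
  Dec: +$531.86 → $531.86
  Jan: +$531.86 → $1,063.72
  Feb: +$531.86 − $1,501.80 → $93.78
  Mar: +$531.86 → $625.64
  Apr: +$531.86 → $1,157.50
  May: +$531.86 − $1,213.56 → $475.80
  Jun: +$531.86 → $1,007.66
  Jul: +$531.86 − $1,239.84 → $299.68
  Aug: +$531.86 − $1,213.56 → -$382.02
  Sep: +$531.86 → $149.84
  Oct: +$531.86 → $681.70
  Nov: +$531.86 − $1,213.56 → $0.00
Lowest trial balance = -$382.02 (Aug)
Initial deposit = cushion − low point = $531.86 − (-$382.02) = $913.88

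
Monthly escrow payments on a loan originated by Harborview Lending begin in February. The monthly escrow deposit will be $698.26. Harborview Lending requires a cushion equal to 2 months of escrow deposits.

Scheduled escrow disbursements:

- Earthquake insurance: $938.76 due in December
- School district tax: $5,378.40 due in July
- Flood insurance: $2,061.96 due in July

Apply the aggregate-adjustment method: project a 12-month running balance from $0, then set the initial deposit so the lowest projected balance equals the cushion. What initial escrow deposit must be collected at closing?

Cushion = 2 × $698.26 = $1,396.52
Trial balance (start $0, +$698.26 each month, − disbursements):
  Feb: +$698.26 → $698.26
  Mar: +$698.26 → $1,396.52
  Apr: +$698.26 → $2,094.78
  May: +$698.26 → $2,793.04
  Jun: +$698.26 → $3,491.30
  Jul: +$698.26 − $7,440.36 → -$3,250.80
  Aug: +$698.26 → -$2,552.54
  Sep: +$698.26 → -$1,854.28
  Oct: +$698.26 → -$1,156.02
  Nov: +$698.26 → -$457.76
  Dec: +$698.26 − $938.76 → -$698.26
  Jan: +$698.26 → $0.00
Lowest trial balance = -$3,250.80 (Jul)
Initial deposit = cushion − low point = $1,396.52 − (-$3,250.80) = $4,647.32

$4,647.32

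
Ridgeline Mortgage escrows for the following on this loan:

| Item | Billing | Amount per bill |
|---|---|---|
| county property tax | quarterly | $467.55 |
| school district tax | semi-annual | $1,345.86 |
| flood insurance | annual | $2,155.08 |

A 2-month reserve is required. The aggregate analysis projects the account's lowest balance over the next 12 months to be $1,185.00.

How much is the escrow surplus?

$65.50

County property tax = $467.55 × 4 = $1,870.20/yr
School district tax = $1,345.86 × 2 = $2,691.72/yr
Flood insurance = $2,155.08/yr
Yearly total = $1,870.20 + $2,691.72 + $2,155.08 = $6,717.00
Monthly = $6,717.00 / 12 = $559.75
Cushion = 2 × $559.75 = $1,119.50
Excess over cushion: $1,185.00 − $1,119.50 = $65.50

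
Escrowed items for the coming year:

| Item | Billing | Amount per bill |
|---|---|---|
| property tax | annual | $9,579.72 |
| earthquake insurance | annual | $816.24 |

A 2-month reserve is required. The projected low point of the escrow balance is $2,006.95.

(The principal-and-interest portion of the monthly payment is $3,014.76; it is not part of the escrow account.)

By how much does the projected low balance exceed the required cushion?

$274.29

Property tax = $9,579.72 annually
Earthquake insurance = $816.24 annually
Total per year = $9,579.72 + $816.24 = $10,395.96
Monthly escrow = $10,395.96 ÷ 12 = $866.33
Cushion = 2 × $866.33 = $1,732.66
Surplus = $2,006.95 − $1,732.66 = $274.29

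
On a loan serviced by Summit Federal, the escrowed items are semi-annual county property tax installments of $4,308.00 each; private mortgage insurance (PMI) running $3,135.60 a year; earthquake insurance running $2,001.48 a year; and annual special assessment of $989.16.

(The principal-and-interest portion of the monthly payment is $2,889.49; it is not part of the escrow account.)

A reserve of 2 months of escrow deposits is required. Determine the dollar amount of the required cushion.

County property tax: $4,308.00 × 2 = $8,616.00/yr
Private mortgage insurance (PMI): $3,135.60/yr
Earthquake insurance: $2,001.48/yr
Special assessment: $989.16/yr
Total per year = $8,616.00 + $3,135.60 + $2,001.48 + $989.16 = $14,742.24
Per month = $14,742.24 / 12 = $1,228.52
Cushion = 2 × $1,228.52 = $2,457.04

$2,457.04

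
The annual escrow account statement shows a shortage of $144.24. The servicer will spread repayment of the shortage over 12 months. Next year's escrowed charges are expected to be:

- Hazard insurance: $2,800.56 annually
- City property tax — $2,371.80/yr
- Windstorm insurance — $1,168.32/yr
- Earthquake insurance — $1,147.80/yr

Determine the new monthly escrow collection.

$636.06

Hazard insurance: $2,800.56/yr
City property tax: $2,371.80/yr
Windstorm insurance: $1,168.32/yr
Earthquake insurance: $1,147.80/yr
Annual escrow total = $2,800.56 + $2,371.80 + $1,168.32 + $1,147.80 = $7,488.48
Monthly = $7,488.48 / 12 = $624.04
Shortage per month = $144.24 / 12 = $12.02
New monthly escrow = $624.04 + $12.02 = $636.06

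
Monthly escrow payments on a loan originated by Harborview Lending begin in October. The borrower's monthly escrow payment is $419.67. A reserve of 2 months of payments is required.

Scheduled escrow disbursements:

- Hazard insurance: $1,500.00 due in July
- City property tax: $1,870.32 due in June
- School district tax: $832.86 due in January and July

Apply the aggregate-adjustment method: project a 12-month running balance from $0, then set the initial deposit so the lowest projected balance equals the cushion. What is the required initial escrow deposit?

Cushion = 2 × $419.67 = $839.34
Trial balance (start $0, +$419.67 each month, − disbursements):
  Oct: +$419.67 → $419.67
  Nov: +$419.67 → $839.34
  Dec: +$419.67 → $1,259.01
  Jan: +$419.67 − $832.86 → $845.82
  Feb: +$419.67 → $1,265.49
  Mar: +$419.67 → $1,685.16
  Apr: +$419.67 → $2,104.83
  May: +$419.67 → $2,524.50
  Jun: +$419.67 − $1,870.32 → $1,073.85
  Jul: +$419.67 − $2,332.86 → -$839.34
  Aug: +$419.67 → -$419.67
  Sep: +$419.67 → $0.00
Lowest trial balance = -$839.34 (Jul)
Initial deposit = cushion − low point = $839.34 − (-$839.34) = $1,678.68

$1,678.68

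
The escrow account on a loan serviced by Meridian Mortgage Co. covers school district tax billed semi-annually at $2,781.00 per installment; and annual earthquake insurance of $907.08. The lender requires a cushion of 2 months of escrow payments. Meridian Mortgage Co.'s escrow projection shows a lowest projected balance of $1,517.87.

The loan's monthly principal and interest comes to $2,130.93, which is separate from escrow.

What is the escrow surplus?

$439.69

School district tax = $2,781.00 × 2 = $5,562.00 per year
Earthquake insurance = $907.08 per year
Total annual escrow = $6,469.08
Monthly escrow = $6,469.08 / 12 = $539.09
Required cushion = 2 × $539.09 = $1,078.18
Excess over cushion: $1,517.87 − $1,078.18 = $439.69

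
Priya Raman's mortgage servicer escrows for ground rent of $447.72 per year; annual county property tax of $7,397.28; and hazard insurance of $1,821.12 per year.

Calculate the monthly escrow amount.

$805.51

Ground rent — $447.72
County property tax — $7,397.28
Hazard insurance — $1,821.12
Annual escrow total = $447.72 + $7,397.28 + $1,821.12 = $9,666.12
Monthly = $9,666.12 / 12 = $805.51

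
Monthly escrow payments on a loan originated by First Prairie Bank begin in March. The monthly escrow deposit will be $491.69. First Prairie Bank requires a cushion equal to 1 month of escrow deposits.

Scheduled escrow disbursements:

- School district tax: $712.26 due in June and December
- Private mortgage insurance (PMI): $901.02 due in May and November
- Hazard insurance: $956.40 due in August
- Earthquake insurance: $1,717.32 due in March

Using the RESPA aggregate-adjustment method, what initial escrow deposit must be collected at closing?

$1,855.53

Cushion = 1 × $491.69 = $491.69
Trial balance (start $0, +$491.69 each month, − disbursements):
  Mar: +$491.69 − $1,717.32 → -$1,225.63
  Apr: +$491.69 → -$733.94
  May: +$491.69 − $901.02 → -$1,143.27
  Jun: +$491.69 − $712.26 → -$1,363.84
  Jul: +$491.69 → -$872.15
  Aug: +$491.69 − $956.40 → -$1,336.86
  Sep: +$491.69 → -$845.17
  Oct: +$491.69 → -$353.48
  Nov: +$491.69 − $901.02 → -$762.81
  Dec: +$491.69 − $712.26 → -$983.38
  Jan: +$491.69 → -$491.69
  Feb: +$491.69 → $0.00
Lowest trial balance = -$1,363.84 (Jun)
Initial deposit = cushion − low point = $491.69 − (-$1,363.84) = $1,855.53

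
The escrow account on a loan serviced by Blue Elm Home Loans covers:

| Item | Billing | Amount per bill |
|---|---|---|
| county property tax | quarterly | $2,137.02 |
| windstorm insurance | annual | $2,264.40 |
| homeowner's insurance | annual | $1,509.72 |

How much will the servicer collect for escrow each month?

$1,026.85

County property tax: $2,137.02 × 4 = $8,548.08
Windstorm insurance: $2,264.40
Homeowner's insurance: $1,509.72
Total per year = $12,322.20
Monthly = $12,322.20 ÷ 12 = $1,026.85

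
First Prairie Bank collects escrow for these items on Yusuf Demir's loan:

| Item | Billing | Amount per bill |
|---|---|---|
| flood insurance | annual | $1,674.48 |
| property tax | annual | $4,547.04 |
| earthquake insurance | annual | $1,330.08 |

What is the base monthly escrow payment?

$629.30

Flood insurance — $1,674.48 annually
Property tax — $4,547.04 annually
Earthquake insurance — $1,330.08 annually
Yearly total = $1,674.48 + $4,547.04 + $1,330.08 = $7,551.60
Monthly = $7,551.60 ÷ 12 = $629.30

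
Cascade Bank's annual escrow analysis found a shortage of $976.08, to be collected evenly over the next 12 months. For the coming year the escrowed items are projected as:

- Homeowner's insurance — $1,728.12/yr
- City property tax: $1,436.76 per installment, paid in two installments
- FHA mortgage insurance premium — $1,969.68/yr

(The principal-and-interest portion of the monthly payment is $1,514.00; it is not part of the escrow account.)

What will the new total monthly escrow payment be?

$628.95

Homeowner's insurance: $1,728.12 per year
City property tax: $1,436.76 × 2 = $2,873.52 per year
FHA mortgage insurance premium: $1,969.68 per year
Combined annual = $6,571.32
Per month = $6,571.32 ÷ 12 = $547.61
Monthly shortage recovery: $976.08 / 12 = $81.34
New monthly escrow = $547.61 + $81.34 = $628.95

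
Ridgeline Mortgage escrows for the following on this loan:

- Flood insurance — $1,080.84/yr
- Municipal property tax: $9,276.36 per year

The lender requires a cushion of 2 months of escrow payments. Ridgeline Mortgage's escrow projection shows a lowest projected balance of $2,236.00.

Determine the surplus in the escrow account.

Flood insurance — $1,080.84
Municipal property tax — $9,276.36
Annual escrow total = $10,357.20
Base monthly escrow = $10,357.20 ÷ 12 = $863.10
Cushion = 2 × $863.10 = $1,726.20
Surplus = $2,236.00 − $1,726.20 = $509.80

$509.80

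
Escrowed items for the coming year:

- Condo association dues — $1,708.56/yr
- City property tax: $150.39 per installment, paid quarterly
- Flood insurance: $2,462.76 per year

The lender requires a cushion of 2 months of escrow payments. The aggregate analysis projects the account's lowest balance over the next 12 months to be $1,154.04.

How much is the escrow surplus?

Condo association dues: $1,708.56/yr
City property tax: $150.39 × 4 = $601.56/yr
Flood insurance: $2,462.76/yr
Total per year = $1,708.56 + $601.56 + $2,462.76 = $4,772.88
Base monthly escrow = $4,772.88 / 12 = $397.74
Required reserve = 2 × $397.74 = $795.48
Excess over cushion: $1,154.04 − $795.48 = $358.56

$358.56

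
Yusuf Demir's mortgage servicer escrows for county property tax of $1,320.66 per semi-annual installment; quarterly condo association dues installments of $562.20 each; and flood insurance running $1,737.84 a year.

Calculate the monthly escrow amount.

$552.33

County property tax: $1,320.66 × 2 = $2,641.32/yr
Condo association dues: $562.20 × 4 = $2,248.80/yr
Flood insurance: $1,737.84/yr
Combined annual = $6,627.96
Per month = $6,627.96 ÷ 12 = $552.33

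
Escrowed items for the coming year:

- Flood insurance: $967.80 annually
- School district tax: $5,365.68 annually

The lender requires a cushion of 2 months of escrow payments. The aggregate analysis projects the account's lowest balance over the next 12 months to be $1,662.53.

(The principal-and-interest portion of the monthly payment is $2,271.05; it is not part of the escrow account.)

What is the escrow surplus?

$606.95

Flood insurance — $967.80/yr
School district tax — $5,365.68/yr
Combined annual = $967.80 + $5,365.68 = $6,333.48
Monthly = $6,333.48 ÷ 12 = $527.79
Cushion = 2 × $527.79 = $1,055.58
Surplus = $1,662.53 − $1,055.58 = $606.95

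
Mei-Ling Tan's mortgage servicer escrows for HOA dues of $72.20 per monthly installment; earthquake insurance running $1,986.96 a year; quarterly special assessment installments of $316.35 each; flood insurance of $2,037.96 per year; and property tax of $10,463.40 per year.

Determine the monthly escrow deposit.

$1,385.01

HOA dues: $72.20 × 12 = $866.40/yr
Earthquake insurance: $1,986.96/yr
Special assessment: $316.35 × 4 = $1,265.40/yr
Flood insurance: $2,037.96/yr
Property tax: $10,463.40/yr
Annual escrow total = $16,620.12
Monthly = $16,620.12 / 12 = $1,385.01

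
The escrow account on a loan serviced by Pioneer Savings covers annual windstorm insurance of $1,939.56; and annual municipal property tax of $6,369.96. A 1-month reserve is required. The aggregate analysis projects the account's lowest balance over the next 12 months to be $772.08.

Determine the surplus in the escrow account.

$79.62

Windstorm insurance: $1,939.56
Municipal property tax: $6,369.96
Total annual escrow = $8,309.52
Per month = $8,309.52 ÷ 12 = $692.46
Required cushion = 1 × $692.46 = $692.46
Excess over cushion: $772.08 − $692.46 = $79.62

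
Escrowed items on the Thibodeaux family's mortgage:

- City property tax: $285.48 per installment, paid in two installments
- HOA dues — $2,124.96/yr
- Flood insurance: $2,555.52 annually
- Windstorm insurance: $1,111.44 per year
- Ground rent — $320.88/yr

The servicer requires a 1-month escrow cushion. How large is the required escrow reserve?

City property tax — $285.48 × 2 = $570.96 per year
HOA dues — $2,124.96 per year
Flood insurance — $2,555.52 per year
Windstorm insurance — $1,111.44 per year
Ground rent — $320.88 per year
Total annual escrow = $6,683.76
Base monthly escrow = $6,683.76 ÷ 12 = $556.98
Required cushion = 1 × $556.98 = $556.98

$556.98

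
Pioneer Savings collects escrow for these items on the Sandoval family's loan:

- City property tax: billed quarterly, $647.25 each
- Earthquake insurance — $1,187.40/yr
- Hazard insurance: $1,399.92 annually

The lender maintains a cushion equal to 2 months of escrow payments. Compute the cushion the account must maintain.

$862.72

City property tax: $647.25 × 4 = $2,589.00 per year
Earthquake insurance: $1,187.40 per year
Hazard insurance: $1,399.92 per year
Total annual escrow = $2,589.00 + $1,187.40 + $1,399.92 = $5,176.32
Base monthly escrow = $5,176.32 / 12 = $431.36
Required cushion = 2 × $431.36 = $862.72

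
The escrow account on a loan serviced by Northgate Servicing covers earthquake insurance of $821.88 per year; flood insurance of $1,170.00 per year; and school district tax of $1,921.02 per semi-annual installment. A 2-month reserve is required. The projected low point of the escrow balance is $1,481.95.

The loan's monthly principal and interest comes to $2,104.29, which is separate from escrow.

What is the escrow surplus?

$509.63

Earthquake insurance — $821.88
Flood insurance — $1,170.00
School district tax — $1,921.02 × 2 = $3,842.04
Yearly total = $5,833.92
Monthly escrow = $5,833.92 / 12 = $486.16
Cushion = 2 × $486.16 = $972.32
Excess over cushion: $1,481.95 − $972.32 = $509.63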